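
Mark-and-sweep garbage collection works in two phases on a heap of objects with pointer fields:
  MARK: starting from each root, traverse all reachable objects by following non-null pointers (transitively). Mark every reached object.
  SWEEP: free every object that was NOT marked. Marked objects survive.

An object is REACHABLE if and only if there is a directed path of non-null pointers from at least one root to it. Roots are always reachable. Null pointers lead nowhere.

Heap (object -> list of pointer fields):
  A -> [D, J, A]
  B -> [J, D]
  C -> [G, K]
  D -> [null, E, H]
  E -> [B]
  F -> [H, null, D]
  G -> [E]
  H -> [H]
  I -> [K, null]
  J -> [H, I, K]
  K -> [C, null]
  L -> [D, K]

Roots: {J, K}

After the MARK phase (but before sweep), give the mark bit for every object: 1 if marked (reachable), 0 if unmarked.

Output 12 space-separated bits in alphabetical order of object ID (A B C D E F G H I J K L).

Answer: 0 1 1 1 1 0 1 1 1 1 1 0

Derivation:
Roots: J K
Mark J: refs=H I K, marked=J
Mark K: refs=C null, marked=J K
Mark H: refs=H, marked=H J K
Mark I: refs=K null, marked=H I J K
Mark C: refs=G K, marked=C H I J K
Mark G: refs=E, marked=C G H I J K
Mark E: refs=B, marked=C E G H I J K
Mark B: refs=J D, marked=B C E G H I J K
Mark D: refs=null E H, marked=B C D E G H I J K
Unmarked (collected): A F L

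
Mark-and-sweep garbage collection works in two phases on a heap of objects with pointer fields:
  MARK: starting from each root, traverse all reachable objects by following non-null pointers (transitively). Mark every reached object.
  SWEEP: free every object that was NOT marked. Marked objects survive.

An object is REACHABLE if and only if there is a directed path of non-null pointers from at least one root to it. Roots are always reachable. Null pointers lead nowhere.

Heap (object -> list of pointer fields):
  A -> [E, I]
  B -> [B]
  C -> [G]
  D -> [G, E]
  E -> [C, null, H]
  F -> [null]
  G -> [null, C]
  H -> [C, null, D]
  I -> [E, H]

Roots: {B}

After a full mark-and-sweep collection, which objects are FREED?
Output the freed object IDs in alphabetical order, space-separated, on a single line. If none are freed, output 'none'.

Answer: A C D E F G H I

Derivation:
Roots: B
Mark B: refs=B, marked=B
Unmarked (collected): A C D E F G H I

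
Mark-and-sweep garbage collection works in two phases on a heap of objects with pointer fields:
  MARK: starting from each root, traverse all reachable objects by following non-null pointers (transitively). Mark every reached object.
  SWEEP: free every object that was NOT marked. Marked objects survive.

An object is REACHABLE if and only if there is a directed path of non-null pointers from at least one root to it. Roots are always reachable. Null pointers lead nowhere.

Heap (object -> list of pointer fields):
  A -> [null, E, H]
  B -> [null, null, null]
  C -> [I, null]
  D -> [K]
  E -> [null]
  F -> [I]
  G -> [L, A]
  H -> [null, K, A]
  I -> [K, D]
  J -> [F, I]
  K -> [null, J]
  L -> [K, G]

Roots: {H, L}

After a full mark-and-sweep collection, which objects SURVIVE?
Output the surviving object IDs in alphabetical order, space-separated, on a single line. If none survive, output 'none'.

Roots: H L
Mark H: refs=null K A, marked=H
Mark L: refs=K G, marked=H L
Mark K: refs=null J, marked=H K L
Mark A: refs=null E H, marked=A H K L
Mark G: refs=L A, marked=A G H K L
Mark J: refs=F I, marked=A G H J K L
Mark E: refs=null, marked=A E G H J K L
Mark F: refs=I, marked=A E F G H J K L
Mark I: refs=K D, marked=A E F G H I J K L
Mark D: refs=K, marked=A D E F G H I J K L
Unmarked (collected): B C

Answer: A D E F G H I J K L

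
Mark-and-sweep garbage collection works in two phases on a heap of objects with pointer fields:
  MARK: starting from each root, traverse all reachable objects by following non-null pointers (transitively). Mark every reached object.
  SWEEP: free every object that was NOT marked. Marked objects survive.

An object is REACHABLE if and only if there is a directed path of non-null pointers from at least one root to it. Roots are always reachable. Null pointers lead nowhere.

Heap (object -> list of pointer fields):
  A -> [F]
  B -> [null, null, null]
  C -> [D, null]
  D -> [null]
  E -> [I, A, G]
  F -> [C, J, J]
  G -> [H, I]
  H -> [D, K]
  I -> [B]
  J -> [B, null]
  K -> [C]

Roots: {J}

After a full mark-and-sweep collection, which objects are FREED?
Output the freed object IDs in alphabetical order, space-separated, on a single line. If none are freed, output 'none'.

Roots: J
Mark J: refs=B null, marked=J
Mark B: refs=null null null, marked=B J
Unmarked (collected): A C D E F G H I K

Answer: A C D E F G H I K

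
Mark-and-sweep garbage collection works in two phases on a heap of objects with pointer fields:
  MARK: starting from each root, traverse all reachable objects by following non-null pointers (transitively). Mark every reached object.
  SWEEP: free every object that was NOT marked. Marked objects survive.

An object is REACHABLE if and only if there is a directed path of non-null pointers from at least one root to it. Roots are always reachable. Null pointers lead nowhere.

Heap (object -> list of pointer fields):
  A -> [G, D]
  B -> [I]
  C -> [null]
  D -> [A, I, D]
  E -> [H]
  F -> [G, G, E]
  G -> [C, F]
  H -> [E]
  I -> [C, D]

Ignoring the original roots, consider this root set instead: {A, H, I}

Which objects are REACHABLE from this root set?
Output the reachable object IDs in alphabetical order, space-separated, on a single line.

Roots: A H I
Mark A: refs=G D, marked=A
Mark H: refs=E, marked=A H
Mark I: refs=C D, marked=A H I
Mark G: refs=C F, marked=A G H I
Mark D: refs=A I D, marked=A D G H I
Mark E: refs=H, marked=A D E G H I
Mark C: refs=null, marked=A C D E G H I
Mark F: refs=G G E, marked=A C D E F G H I
Unmarked (collected): B

Answer: A C D E F G H I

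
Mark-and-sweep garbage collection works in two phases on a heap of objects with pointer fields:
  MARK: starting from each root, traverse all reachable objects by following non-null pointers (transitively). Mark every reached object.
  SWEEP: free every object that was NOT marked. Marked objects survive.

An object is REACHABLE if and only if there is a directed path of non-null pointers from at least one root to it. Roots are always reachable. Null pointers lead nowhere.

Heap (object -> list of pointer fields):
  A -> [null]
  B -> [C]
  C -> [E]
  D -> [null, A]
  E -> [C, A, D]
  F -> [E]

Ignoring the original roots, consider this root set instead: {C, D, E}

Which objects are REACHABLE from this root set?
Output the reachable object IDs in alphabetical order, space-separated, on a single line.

Answer: A C D E

Derivation:
Roots: C D E
Mark C: refs=E, marked=C
Mark D: refs=null A, marked=C D
Mark E: refs=C A D, marked=C D E
Mark A: refs=null, marked=A C D E
Unmarked (collected): B F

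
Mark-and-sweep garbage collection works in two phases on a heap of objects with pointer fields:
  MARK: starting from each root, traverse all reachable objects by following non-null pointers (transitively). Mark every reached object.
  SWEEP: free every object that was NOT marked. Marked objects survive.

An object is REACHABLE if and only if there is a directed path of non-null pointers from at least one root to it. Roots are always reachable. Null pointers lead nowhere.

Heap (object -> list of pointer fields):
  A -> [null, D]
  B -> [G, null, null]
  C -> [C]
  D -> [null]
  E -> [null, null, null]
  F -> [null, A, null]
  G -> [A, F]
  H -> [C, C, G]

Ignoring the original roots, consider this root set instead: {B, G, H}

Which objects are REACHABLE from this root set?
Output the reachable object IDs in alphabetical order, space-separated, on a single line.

Roots: B G H
Mark B: refs=G null null, marked=B
Mark G: refs=A F, marked=B G
Mark H: refs=C C G, marked=B G H
Mark A: refs=null D, marked=A B G H
Mark F: refs=null A null, marked=A B F G H
Mark C: refs=C, marked=A B C F G H
Mark D: refs=null, marked=A B C D F G H
Unmarked (collected): E

Answer: A B C D F G H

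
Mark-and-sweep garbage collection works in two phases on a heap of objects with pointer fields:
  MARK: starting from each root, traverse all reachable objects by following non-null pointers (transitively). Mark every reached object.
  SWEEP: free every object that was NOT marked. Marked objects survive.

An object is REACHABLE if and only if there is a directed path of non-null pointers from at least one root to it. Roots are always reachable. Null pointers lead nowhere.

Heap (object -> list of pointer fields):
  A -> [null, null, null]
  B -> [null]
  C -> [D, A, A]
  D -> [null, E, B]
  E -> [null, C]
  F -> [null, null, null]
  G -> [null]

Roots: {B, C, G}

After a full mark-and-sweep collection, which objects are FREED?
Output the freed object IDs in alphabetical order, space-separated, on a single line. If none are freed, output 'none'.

Roots: B C G
Mark B: refs=null, marked=B
Mark C: refs=D A A, marked=B C
Mark G: refs=null, marked=B C G
Mark D: refs=null E B, marked=B C D G
Mark A: refs=null null null, marked=A B C D G
Mark E: refs=null C, marked=A B C D E G
Unmarked (collected): F

Answer: F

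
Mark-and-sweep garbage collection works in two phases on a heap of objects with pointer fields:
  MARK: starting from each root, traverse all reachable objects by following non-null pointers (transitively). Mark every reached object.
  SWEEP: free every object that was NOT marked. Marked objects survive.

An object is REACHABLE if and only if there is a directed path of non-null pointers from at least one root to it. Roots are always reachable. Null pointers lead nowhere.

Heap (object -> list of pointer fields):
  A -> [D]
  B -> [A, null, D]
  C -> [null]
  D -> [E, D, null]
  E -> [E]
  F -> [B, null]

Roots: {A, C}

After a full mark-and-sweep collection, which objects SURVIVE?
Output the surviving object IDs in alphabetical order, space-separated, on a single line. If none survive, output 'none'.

Answer: A C D E

Derivation:
Roots: A C
Mark A: refs=D, marked=A
Mark C: refs=null, marked=A C
Mark D: refs=E D null, marked=A C D
Mark E: refs=E, marked=A C D E
Unmarked (collected): B F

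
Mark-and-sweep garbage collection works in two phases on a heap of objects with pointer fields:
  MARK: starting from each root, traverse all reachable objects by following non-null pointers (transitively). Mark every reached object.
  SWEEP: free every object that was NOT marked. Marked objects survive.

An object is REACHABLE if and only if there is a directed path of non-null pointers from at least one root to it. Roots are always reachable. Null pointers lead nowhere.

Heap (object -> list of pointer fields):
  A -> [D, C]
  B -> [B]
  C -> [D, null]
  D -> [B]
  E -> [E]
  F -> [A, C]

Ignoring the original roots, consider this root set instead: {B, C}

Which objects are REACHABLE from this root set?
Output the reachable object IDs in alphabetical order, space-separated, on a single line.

Answer: B C D

Derivation:
Roots: B C
Mark B: refs=B, marked=B
Mark C: refs=D null, marked=B C
Mark D: refs=B, marked=B C D
Unmarked (collected): A E F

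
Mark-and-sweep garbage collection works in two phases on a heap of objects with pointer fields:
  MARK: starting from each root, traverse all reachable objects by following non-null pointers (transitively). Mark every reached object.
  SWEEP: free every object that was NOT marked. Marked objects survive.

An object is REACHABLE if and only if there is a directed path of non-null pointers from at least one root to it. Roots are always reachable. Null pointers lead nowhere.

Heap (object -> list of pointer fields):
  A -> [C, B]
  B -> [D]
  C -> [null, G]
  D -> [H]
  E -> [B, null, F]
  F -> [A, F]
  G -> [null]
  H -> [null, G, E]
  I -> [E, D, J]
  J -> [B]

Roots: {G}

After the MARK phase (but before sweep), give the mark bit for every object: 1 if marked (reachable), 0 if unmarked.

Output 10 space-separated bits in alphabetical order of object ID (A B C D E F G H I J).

Answer: 0 0 0 0 0 0 1 0 0 0

Derivation:
Roots: G
Mark G: refs=null, marked=G
Unmarked (collected): A B C D E F H I J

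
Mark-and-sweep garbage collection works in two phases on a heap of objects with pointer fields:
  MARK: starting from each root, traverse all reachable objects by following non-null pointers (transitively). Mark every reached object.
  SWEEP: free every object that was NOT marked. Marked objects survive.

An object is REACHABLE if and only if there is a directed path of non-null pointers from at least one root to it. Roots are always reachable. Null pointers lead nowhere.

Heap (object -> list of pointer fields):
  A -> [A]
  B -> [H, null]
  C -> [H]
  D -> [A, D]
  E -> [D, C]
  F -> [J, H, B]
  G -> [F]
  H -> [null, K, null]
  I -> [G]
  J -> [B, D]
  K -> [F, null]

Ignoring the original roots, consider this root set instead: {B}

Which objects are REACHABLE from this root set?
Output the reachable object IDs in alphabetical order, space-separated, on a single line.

Roots: B
Mark B: refs=H null, marked=B
Mark H: refs=null K null, marked=B H
Mark K: refs=F null, marked=B H K
Mark F: refs=J H B, marked=B F H K
Mark J: refs=B D, marked=B F H J K
Mark D: refs=A D, marked=B D F H J K
Mark A: refs=A, marked=A B D F H J K
Unmarked (collected): C E G I

Answer: A B D F H J K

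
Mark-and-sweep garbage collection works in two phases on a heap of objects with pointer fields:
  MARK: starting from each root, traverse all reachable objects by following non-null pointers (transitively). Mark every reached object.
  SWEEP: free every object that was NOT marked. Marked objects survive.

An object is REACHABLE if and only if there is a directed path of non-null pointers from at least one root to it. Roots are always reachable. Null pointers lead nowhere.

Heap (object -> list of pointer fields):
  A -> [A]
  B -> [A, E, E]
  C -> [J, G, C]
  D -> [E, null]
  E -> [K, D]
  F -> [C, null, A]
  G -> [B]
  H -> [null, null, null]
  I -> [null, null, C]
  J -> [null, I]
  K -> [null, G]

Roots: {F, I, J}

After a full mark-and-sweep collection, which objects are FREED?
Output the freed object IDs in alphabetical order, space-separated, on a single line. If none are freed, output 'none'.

Roots: F I J
Mark F: refs=C null A, marked=F
Mark I: refs=null null C, marked=F I
Mark J: refs=null I, marked=F I J
Mark C: refs=J G C, marked=C F I J
Mark A: refs=A, marked=A C F I J
Mark G: refs=B, marked=A C F G I J
Mark B: refs=A E E, marked=A B C F G I J
Mark E: refs=K D, marked=A B C E F G I J
Mark K: refs=null G, marked=A B C E F G I J K
Mark D: refs=E null, marked=A B C D E F G I J K
Unmarked (collected): H

Answer: H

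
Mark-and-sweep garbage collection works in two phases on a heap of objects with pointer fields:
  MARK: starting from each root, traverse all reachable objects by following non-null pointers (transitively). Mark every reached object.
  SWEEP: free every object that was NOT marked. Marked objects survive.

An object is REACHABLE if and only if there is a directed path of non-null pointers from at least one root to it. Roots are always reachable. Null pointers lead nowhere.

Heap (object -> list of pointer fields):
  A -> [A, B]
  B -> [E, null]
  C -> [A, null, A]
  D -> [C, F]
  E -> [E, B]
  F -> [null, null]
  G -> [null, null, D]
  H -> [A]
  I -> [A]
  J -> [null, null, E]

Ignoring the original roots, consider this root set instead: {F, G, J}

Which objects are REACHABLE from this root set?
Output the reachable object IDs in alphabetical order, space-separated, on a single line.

Answer: A B C D E F G J

Derivation:
Roots: F G J
Mark F: refs=null null, marked=F
Mark G: refs=null null D, marked=F G
Mark J: refs=null null E, marked=F G J
Mark D: refs=C F, marked=D F G J
Mark E: refs=E B, marked=D E F G J
Mark C: refs=A null A, marked=C D E F G J
Mark B: refs=E null, marked=B C D E F G J
Mark A: refs=A B, marked=A B C D E F G J
Unmarked (collected): H I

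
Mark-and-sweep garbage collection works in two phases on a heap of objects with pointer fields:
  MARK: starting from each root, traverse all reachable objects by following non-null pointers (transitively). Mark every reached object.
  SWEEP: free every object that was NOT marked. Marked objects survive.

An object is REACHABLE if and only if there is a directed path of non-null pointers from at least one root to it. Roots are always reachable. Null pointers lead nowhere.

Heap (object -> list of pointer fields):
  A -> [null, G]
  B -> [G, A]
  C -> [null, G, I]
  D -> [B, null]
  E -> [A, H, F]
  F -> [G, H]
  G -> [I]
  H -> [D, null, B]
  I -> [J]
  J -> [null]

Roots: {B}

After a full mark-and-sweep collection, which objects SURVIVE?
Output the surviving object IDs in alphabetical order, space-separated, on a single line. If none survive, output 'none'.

Answer: A B G I J

Derivation:
Roots: B
Mark B: refs=G A, marked=B
Mark G: refs=I, marked=B G
Mark A: refs=null G, marked=A B G
Mark I: refs=J, marked=A B G I
Mark J: refs=null, marked=A B G I J
Unmarked (collected): C D E F H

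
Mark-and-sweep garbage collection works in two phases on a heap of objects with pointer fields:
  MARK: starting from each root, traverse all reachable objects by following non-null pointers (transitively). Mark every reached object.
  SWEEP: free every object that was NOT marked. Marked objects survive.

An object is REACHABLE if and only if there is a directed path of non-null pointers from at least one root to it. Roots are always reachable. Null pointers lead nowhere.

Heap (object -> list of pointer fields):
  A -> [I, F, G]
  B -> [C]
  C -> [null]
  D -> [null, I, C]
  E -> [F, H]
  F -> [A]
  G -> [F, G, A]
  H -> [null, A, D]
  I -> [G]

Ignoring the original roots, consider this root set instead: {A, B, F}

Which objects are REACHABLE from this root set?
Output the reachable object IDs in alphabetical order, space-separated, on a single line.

Roots: A B F
Mark A: refs=I F G, marked=A
Mark B: refs=C, marked=A B
Mark F: refs=A, marked=A B F
Mark I: refs=G, marked=A B F I
Mark G: refs=F G A, marked=A B F G I
Mark C: refs=null, marked=A B C F G I
Unmarked (collected): D E H

Answer: A B C F G I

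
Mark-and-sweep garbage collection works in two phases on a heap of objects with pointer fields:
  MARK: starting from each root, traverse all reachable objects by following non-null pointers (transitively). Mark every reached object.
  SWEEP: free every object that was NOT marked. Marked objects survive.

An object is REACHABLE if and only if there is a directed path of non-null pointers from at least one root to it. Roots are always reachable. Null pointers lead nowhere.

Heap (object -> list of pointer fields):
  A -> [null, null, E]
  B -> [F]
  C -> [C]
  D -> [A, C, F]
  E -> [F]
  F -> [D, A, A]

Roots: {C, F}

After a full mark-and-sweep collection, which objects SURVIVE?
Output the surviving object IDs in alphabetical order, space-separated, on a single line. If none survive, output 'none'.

Answer: A C D E F

Derivation:
Roots: C F
Mark C: refs=C, marked=C
Mark F: refs=D A A, marked=C F
Mark D: refs=A C F, marked=C D F
Mark A: refs=null null E, marked=A C D F
Mark E: refs=F, marked=A C D E F
Unmarked (collected): B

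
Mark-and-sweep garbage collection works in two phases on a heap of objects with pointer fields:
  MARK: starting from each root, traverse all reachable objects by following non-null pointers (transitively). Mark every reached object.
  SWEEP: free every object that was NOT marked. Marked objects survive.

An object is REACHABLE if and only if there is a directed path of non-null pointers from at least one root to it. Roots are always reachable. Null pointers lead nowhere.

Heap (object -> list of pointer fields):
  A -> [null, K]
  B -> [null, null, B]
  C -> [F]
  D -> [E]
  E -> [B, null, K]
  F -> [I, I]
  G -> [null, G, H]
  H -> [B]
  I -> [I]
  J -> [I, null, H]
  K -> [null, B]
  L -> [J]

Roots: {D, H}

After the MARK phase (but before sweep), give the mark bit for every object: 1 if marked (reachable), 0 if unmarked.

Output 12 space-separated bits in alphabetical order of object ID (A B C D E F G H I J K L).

Answer: 0 1 0 1 1 0 0 1 0 0 1 0

Derivation:
Roots: D H
Mark D: refs=E, marked=D
Mark H: refs=B, marked=D H
Mark E: refs=B null K, marked=D E H
Mark B: refs=null null B, marked=B D E H
Mark K: refs=null B, marked=B D E H K
Unmarked (collected): A C F G I J L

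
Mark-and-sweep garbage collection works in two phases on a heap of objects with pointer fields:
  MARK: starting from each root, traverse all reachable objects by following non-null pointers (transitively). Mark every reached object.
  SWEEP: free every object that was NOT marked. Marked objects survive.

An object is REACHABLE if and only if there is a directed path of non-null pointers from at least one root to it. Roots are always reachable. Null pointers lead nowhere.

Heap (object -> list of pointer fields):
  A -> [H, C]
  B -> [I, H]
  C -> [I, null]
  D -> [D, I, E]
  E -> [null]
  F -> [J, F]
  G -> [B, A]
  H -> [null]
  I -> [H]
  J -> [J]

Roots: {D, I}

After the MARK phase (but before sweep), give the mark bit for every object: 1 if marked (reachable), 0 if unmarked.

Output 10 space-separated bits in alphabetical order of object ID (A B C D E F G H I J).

Roots: D I
Mark D: refs=D I E, marked=D
Mark I: refs=H, marked=D I
Mark E: refs=null, marked=D E I
Mark H: refs=null, marked=D E H I
Unmarked (collected): A B C F G J

Answer: 0 0 0 1 1 0 0 1 1 0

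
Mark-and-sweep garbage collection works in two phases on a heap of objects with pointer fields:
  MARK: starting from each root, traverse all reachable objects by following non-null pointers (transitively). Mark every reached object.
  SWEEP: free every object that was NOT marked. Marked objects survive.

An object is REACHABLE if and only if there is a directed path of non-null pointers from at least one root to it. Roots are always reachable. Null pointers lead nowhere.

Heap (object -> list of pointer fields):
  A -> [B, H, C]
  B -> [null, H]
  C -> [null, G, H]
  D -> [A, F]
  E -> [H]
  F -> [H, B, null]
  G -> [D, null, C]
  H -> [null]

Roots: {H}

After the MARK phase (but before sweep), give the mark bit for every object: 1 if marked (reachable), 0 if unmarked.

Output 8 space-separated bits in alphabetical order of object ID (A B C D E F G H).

Roots: H
Mark H: refs=null, marked=H
Unmarked (collected): A B C D E F G

Answer: 0 0 0 0 0 0 0 1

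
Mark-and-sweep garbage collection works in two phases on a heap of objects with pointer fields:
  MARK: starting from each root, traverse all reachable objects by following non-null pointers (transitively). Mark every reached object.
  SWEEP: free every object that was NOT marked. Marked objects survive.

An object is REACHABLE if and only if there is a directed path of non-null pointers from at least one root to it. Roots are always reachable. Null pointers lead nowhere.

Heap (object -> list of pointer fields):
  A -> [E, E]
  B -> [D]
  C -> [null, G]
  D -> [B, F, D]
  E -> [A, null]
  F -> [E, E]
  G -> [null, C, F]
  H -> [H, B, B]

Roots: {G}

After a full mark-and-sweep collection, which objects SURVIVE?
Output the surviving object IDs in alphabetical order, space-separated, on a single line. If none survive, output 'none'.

Roots: G
Mark G: refs=null C F, marked=G
Mark C: refs=null G, marked=C G
Mark F: refs=E E, marked=C F G
Mark E: refs=A null, marked=C E F G
Mark A: refs=E E, marked=A C E F G
Unmarked (collected): B D H

Answer: A C E F G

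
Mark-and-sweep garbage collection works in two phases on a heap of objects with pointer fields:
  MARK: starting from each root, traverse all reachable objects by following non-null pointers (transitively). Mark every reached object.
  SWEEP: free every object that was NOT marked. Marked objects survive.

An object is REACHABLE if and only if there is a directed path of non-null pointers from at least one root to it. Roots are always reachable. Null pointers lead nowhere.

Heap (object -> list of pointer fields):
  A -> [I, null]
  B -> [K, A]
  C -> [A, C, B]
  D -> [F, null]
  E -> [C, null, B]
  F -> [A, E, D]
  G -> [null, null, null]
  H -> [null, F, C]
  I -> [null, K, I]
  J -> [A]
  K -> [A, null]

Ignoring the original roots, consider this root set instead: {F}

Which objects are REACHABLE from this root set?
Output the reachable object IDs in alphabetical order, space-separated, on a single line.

Roots: F
Mark F: refs=A E D, marked=F
Mark A: refs=I null, marked=A F
Mark E: refs=C null B, marked=A E F
Mark D: refs=F null, marked=A D E F
Mark I: refs=null K I, marked=A D E F I
Mark C: refs=A C B, marked=A C D E F I
Mark B: refs=K A, marked=A B C D E F I
Mark K: refs=A null, marked=A B C D E F I K
Unmarked (collected): G H J

Answer: A B C D E F I K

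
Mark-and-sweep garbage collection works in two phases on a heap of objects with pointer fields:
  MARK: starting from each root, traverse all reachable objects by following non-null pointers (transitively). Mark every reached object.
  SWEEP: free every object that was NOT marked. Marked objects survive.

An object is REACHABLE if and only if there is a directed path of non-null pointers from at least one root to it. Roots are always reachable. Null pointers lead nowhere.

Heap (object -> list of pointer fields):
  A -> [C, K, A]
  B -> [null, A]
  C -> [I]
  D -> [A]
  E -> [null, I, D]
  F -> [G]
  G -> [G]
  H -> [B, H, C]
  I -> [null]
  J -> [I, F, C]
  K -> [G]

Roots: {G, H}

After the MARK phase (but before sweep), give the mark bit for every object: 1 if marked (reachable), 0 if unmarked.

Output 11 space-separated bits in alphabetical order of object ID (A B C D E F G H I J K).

Roots: G H
Mark G: refs=G, marked=G
Mark H: refs=B H C, marked=G H
Mark B: refs=null A, marked=B G H
Mark C: refs=I, marked=B C G H
Mark A: refs=C K A, marked=A B C G H
Mark I: refs=null, marked=A B C G H I
Mark K: refs=G, marked=A B C G H I K
Unmarked (collected): D E F J

Answer: 1 1 1 0 0 0 1 1 1 0 1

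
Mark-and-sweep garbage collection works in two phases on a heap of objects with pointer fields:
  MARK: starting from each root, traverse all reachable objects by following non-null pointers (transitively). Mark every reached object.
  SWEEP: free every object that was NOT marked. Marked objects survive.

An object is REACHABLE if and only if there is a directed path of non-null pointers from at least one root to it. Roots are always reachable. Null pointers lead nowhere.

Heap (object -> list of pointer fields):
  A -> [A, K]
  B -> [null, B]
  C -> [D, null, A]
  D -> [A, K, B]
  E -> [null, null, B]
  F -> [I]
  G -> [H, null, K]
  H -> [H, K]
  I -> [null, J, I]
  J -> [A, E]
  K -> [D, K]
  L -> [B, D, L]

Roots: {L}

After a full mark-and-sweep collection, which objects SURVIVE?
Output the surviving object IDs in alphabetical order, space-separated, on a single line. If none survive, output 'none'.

Roots: L
Mark L: refs=B D L, marked=L
Mark B: refs=null B, marked=B L
Mark D: refs=A K B, marked=B D L
Mark A: refs=A K, marked=A B D L
Mark K: refs=D K, marked=A B D K L
Unmarked (collected): C E F G H I J

Answer: A B D K L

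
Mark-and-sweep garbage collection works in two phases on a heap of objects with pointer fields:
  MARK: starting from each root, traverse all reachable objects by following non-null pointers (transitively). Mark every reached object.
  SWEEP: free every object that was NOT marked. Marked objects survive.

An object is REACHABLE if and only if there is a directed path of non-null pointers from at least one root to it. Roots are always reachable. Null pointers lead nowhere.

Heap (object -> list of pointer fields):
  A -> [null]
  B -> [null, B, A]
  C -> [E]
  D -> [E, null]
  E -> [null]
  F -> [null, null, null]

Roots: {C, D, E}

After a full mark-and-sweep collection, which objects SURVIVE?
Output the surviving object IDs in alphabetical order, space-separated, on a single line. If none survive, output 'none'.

Answer: C D E

Derivation:
Roots: C D E
Mark C: refs=E, marked=C
Mark D: refs=E null, marked=C D
Mark E: refs=null, marked=C D E
Unmarked (collected): A B F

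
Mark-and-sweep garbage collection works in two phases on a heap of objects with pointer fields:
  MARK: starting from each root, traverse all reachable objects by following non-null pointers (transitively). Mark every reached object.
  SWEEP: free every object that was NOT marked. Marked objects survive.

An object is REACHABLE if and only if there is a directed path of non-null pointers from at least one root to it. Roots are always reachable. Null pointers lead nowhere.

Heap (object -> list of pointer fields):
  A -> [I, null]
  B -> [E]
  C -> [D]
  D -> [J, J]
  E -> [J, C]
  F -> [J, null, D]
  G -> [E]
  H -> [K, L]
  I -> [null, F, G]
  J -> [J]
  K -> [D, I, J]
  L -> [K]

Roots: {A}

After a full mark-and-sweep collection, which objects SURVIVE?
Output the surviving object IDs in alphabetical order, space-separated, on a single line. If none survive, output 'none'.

Answer: A C D E F G I J

Derivation:
Roots: A
Mark A: refs=I null, marked=A
Mark I: refs=null F G, marked=A I
Mark F: refs=J null D, marked=A F I
Mark G: refs=E, marked=A F G I
Mark J: refs=J, marked=A F G I J
Mark D: refs=J J, marked=A D F G I J
Mark E: refs=J C, marked=A D E F G I J
Mark C: refs=D, marked=A C D E F G I J
Unmarked (collected): B H K L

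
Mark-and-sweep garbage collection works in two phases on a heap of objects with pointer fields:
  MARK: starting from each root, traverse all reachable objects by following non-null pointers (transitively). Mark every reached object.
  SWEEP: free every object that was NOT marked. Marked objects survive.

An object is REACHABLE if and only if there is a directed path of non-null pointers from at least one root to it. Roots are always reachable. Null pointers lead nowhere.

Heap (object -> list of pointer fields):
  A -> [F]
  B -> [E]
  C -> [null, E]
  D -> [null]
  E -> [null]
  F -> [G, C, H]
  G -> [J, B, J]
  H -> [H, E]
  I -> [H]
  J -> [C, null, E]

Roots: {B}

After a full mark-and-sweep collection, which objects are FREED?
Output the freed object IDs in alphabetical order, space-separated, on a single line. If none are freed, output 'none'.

Roots: B
Mark B: refs=E, marked=B
Mark E: refs=null, marked=B E
Unmarked (collected): A C D F G H I J

Answer: A C D F G H I J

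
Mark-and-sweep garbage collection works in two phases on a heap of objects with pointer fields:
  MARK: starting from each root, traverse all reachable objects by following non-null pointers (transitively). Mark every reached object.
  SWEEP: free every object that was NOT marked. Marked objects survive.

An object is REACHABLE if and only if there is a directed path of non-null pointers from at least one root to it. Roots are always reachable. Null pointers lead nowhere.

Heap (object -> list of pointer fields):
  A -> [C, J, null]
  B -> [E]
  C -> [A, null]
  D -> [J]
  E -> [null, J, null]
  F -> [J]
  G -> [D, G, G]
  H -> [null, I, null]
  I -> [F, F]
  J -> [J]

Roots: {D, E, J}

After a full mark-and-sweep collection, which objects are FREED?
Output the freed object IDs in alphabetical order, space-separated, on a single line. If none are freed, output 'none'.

Answer: A B C F G H I

Derivation:
Roots: D E J
Mark D: refs=J, marked=D
Mark E: refs=null J null, marked=D E
Mark J: refs=J, marked=D E J
Unmarked (collected): A B C F G H I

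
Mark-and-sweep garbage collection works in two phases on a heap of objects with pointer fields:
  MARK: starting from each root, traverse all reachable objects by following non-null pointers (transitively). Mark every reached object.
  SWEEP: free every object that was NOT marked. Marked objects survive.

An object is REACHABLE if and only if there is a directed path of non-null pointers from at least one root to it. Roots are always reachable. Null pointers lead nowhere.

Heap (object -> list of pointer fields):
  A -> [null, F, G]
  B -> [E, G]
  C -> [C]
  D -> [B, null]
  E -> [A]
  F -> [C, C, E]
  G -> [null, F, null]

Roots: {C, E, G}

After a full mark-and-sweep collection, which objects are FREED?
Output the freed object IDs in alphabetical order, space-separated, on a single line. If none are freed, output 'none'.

Roots: C E G
Mark C: refs=C, marked=C
Mark E: refs=A, marked=C E
Mark G: refs=null F null, marked=C E G
Mark A: refs=null F G, marked=A C E G
Mark F: refs=C C E, marked=A C E F G
Unmarked (collected): B D

Answer: B D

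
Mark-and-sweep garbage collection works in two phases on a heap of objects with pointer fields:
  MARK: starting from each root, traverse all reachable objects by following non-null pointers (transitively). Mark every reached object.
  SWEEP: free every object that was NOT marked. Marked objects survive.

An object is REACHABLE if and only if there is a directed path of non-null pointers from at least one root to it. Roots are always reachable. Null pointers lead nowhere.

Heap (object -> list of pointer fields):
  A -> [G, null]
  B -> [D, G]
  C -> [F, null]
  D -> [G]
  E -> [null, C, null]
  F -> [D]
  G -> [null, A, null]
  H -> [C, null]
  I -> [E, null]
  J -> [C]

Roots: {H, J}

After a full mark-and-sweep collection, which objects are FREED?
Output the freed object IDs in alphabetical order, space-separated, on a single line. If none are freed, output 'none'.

Answer: B E I

Derivation:
Roots: H J
Mark H: refs=C null, marked=H
Mark J: refs=C, marked=H J
Mark C: refs=F null, marked=C H J
Mark F: refs=D, marked=C F H J
Mark D: refs=G, marked=C D F H J
Mark G: refs=null A null, marked=C D F G H J
Mark A: refs=G null, marked=A C D F G H J
Unmarked (collected): B E I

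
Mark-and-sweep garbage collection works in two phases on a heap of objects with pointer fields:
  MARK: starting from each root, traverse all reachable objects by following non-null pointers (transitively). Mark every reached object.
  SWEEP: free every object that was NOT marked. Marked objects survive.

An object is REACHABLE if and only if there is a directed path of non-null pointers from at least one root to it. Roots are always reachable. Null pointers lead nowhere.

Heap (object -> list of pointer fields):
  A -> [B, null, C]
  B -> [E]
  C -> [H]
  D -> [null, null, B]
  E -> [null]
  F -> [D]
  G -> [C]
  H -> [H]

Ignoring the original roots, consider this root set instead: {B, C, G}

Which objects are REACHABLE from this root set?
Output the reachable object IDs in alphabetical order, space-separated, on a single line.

Roots: B C G
Mark B: refs=E, marked=B
Mark C: refs=H, marked=B C
Mark G: refs=C, marked=B C G
Mark E: refs=null, marked=B C E G
Mark H: refs=H, marked=B C E G H
Unmarked (collected): A D F

Answer: B C E G H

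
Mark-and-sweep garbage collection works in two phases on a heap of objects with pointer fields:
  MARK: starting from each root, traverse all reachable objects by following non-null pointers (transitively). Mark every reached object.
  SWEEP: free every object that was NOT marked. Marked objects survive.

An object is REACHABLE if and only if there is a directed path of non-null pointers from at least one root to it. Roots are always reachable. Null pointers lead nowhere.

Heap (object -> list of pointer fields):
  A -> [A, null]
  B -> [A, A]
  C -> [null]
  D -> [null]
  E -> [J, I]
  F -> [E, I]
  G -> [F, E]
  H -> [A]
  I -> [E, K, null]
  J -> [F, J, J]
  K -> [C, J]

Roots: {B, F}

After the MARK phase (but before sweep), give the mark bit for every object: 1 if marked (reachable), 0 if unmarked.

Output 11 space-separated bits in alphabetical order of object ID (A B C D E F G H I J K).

Answer: 1 1 1 0 1 1 0 0 1 1 1

Derivation:
Roots: B F
Mark B: refs=A A, marked=B
Mark F: refs=E I, marked=B F
Mark A: refs=A null, marked=A B F
Mark E: refs=J I, marked=A B E F
Mark I: refs=E K null, marked=A B E F I
Mark J: refs=F J J, marked=A B E F I J
Mark K: refs=C J, marked=A B E F I J K
Mark C: refs=null, marked=A B C E F I J K
Unmarked (collected): D G H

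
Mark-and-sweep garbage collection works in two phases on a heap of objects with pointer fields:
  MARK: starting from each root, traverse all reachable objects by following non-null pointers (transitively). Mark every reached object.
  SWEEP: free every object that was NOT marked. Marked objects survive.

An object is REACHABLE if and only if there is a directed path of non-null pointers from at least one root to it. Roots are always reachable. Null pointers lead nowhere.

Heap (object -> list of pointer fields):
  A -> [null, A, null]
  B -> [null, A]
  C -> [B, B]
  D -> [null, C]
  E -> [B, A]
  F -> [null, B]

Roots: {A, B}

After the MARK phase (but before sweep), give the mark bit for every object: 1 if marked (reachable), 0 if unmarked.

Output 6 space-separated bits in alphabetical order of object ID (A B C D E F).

Roots: A B
Mark A: refs=null A null, marked=A
Mark B: refs=null A, marked=A B
Unmarked (collected): C D E F

Answer: 1 1 0 0 0 0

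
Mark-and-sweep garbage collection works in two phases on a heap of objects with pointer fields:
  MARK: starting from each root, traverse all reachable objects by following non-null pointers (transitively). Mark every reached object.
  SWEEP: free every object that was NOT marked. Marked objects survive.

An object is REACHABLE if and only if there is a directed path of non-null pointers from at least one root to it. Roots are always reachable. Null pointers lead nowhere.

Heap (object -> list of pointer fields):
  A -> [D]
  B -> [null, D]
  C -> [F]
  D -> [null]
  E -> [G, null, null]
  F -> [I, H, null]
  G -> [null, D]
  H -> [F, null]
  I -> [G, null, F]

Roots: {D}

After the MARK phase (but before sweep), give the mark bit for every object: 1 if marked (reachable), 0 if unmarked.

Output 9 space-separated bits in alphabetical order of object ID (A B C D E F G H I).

Answer: 0 0 0 1 0 0 0 0 0

Derivation:
Roots: D
Mark D: refs=null, marked=D
Unmarked (collected): A B C E F G H I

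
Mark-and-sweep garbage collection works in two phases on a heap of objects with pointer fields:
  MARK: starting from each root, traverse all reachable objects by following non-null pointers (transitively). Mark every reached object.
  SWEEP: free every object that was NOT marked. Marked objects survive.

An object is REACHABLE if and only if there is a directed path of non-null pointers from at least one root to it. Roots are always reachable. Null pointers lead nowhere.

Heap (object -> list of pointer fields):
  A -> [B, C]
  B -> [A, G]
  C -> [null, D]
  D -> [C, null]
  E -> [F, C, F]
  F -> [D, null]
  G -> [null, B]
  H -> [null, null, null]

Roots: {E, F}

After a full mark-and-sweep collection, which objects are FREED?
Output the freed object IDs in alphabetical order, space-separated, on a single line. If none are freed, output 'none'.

Answer: A B G H

Derivation:
Roots: E F
Mark E: refs=F C F, marked=E
Mark F: refs=D null, marked=E F
Mark C: refs=null D, marked=C E F
Mark D: refs=C null, marked=C D E F
Unmarked (collected): A B G H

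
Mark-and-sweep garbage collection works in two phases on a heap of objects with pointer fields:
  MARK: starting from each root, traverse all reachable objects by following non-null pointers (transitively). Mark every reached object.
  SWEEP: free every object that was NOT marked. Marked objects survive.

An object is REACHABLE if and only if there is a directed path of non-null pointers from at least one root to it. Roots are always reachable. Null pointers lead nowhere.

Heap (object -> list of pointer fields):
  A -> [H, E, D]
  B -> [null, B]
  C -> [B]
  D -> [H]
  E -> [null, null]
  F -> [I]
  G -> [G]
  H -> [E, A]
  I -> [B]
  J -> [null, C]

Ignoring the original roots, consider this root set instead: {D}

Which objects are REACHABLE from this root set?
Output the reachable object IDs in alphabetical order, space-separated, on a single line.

Answer: A D E H

Derivation:
Roots: D
Mark D: refs=H, marked=D
Mark H: refs=E A, marked=D H
Mark E: refs=null null, marked=D E H
Mark A: refs=H E D, marked=A D E H
Unmarked (collected): B C F G I J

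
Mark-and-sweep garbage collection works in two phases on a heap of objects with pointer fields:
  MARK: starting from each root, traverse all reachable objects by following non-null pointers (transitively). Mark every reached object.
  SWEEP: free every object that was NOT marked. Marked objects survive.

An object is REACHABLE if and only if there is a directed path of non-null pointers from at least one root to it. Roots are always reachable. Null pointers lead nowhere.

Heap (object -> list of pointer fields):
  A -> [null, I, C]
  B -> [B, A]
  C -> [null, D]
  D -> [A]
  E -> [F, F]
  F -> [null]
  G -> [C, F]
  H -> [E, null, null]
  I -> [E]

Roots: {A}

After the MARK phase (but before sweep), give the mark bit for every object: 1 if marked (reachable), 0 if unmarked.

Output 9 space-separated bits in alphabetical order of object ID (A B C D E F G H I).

Answer: 1 0 1 1 1 1 0 0 1

Derivation:
Roots: A
Mark A: refs=null I C, marked=A
Mark I: refs=E, marked=A I
Mark C: refs=null D, marked=A C I
Mark E: refs=F F, marked=A C E I
Mark D: refs=A, marked=A C D E I
Mark F: refs=null, marked=A C D E F I
Unmarked (collected): B G H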